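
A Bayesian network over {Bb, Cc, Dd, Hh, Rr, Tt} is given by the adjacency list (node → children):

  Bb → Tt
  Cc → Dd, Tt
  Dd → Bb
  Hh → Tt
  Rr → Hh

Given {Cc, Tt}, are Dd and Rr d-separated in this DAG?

No — Dd and Rr are not d-separated given {Cc, Tt}.

There are 2 undirected paths between Dd and Rr; checking each against the conditioning set {Cc, Tt}:
  1. Dd → Bb → Tt ← Hh ← Rr — Bb:chain[open]; Tt:collider[open]; Hh:chain[open] ⇒ active
  2. Dd ← Cc → Tt ← Hh ← Rr — Cc:fork[blocks]; Tt:collider[open]; Hh:chain[open] ⇒ blocked
Since the path Dd → Bb → Tt ← Hh ← Rr is active, Dd and Rr are not d-separated given {Cc, Tt}.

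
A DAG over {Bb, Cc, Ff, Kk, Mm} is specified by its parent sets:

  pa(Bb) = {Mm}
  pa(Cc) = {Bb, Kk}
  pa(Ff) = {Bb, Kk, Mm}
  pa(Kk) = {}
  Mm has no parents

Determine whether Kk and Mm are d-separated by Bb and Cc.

Yes — Kk and Mm are d-separated given {Bb, Cc}.

There are 4 undirected paths between Kk and Mm; checking each against the conditioning set {Bb, Cc}:
  1. Kk → Cc ← Bb ← Mm — Cc:collider[open]; Bb:chain[blocks] ⇒ blocked
  2. Kk → Cc ← Bb → Ff ← Mm — Cc:collider[open]; Bb:fork[blocks]; Ff:collider[blocks] ⇒ blocked
  3. Kk → Ff ← Mm — Ff:collider[blocks] ⇒ blocked
  4. Kk → Ff ← Bb ← Mm — Ff:collider[blocks]; Bb:chain[blocks] ⇒ blocked
Every path is blocked, so Kk and Mm are d-separated given {Bb, Cc}.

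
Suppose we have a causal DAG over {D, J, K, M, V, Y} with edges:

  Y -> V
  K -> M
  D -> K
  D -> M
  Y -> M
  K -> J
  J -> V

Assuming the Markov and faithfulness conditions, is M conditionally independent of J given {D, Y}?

There are 3 undirected paths between M and J; checking each against the conditioning set {D, Y}:
Path 1: M ← K → J
  K is a fork and K is not conditioned on — no node blocks this path, so it is active.
Path 2: M ← D → K → J
  D is a fork here and D is conditioned on, so the path is blocked at D.
Path 3: M ← Y → V ← J
  Y is a fork here and Y is conditioned on, so the path is blocked at Y.
Since the path M ← K → J is active, M and J are not d-separated given {D, Y}.

No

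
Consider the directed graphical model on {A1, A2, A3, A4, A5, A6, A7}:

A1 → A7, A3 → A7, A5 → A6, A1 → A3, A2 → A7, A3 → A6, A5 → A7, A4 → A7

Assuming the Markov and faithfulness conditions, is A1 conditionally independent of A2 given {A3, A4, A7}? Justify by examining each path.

No

Enumerating the 3 paths from A1 to A2 and testing each for blocking by {A3, A4, A7}:
  1. A1 → A3 → A6 ← A5 → A7 ← A2 — A3:chain[blocks]; A6:collider[blocks]; A5:fork[open]; A7:collider[open] ⇒ blocked
  2. A1 → A3 → A7 ← A2 — A3:chain[blocks]; A7:collider[open] ⇒ blocked
  3. A1 → A7 ← A2 — A7:collider[open] ⇒ active
Because an active path exists, A1 and A2 are not d-separated.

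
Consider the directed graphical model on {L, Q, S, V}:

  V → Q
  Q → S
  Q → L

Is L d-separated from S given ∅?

No — L and S are not d-separated given ∅.

There is one path between L and S:
  1. L ← Q → S — Q:fork[open] ⇒ active
Since the path L ← Q → S is active, L and S are not d-separated given ∅.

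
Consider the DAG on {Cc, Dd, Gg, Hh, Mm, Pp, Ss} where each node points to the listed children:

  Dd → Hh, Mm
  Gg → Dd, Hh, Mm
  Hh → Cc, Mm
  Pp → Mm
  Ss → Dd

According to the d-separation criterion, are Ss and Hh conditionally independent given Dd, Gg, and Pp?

Yes — Ss and Hh are d-separated given {Dd, Gg, Pp}.

5 paths connect Ss and Hh; each must be blocked for d-separation to hold:
  1. Ss → Dd → Mm ← Gg → Hh — Dd:chain[blocks]; Mm:collider[blocks]; Gg:fork[blocks] ⇒ blocked
  2. Ss → Dd → Mm ← Hh — Dd:chain[blocks]; Mm:collider[blocks] ⇒ blocked
  3. Ss → Dd ← Gg → Mm ← Hh — Dd:collider[open]; Gg:fork[blocks]; Mm:collider[blocks] ⇒ blocked
  4. Ss → Dd ← Gg → Hh — Dd:collider[open]; Gg:fork[blocks] ⇒ blocked
  5. Ss → Dd → Hh — Dd:chain[blocks] ⇒ blocked
Every path is blocked, so Ss and Hh are d-separated given {Dd, Gg, Pp}.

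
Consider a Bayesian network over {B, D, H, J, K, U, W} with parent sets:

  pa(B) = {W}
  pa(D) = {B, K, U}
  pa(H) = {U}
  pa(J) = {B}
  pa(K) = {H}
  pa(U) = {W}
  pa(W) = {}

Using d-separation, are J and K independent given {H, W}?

Yes

4 paths connect J and K; each must be blocked for d-separation to hold:
  1. J ← B → D ← K — B:fork[open]; D:collider[blocks] ⇒ blocked
  2. J ← B → D ← U → H → K — B:fork[open]; D:collider[blocks]; U:fork[open]; H:chain[blocks] ⇒ blocked
  3. J ← B ← W → U → H → K — B:chain[open]; W:fork[blocks]; U:chain[open]; H:chain[blocks] ⇒ blocked
  4. J ← B ← W → U → D ← K — B:chain[open]; W:fork[blocks]; U:chain[open]; D:collider[blocks] ⇒ blocked
Every path is blocked, so J and K are d-separated given {H, W}.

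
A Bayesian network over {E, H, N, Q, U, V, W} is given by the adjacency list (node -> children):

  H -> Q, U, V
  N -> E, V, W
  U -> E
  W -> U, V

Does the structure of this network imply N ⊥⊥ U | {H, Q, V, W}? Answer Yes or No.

We examine all 5 paths between N and U:
Path 1: N → E ← U
  E is a collider here and neither E nor any of its descendants is conditioned on, so the collider stays closed — the path is blocked at E.
Path 2: N → W → V ← H → U
  W is a chain here and W is conditioned on, so the path is blocked at W.
Path 3: N → W → U
  W is a chain here and W is conditioned on, so the path is blocked at W.
Path 4: N → V ← H → U
  H is a fork here and H is conditioned on, so the path is blocked at H.
Path 5: N → V ← W → U
  W is a fork here and W is conditioned on, so the path is blocked at W.
All paths are blocked; N ⊥ U | {H, Q, V, W} holds.

Yes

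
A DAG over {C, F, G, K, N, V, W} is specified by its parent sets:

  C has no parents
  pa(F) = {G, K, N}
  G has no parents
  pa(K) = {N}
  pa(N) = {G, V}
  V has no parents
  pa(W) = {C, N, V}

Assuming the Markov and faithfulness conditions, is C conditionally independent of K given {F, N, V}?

Enumerating the 6 paths from C to K and testing each for blocking by {F, N, V}:
  1. C → W ← V → N ← G → F ← K — W:collider[blocks]; V:fork[blocks]; N:collider[open]; G:fork[open]; F:collider[open] ⇒ blocked
  2. C → W ← V → N → F ← K — W:collider[blocks]; V:fork[blocks]; N:chain[blocks]; F:collider[open] ⇒ blocked
  3. C → W ← V → N → K — W:collider[blocks]; V:fork[blocks]; N:chain[blocks] ⇒ blocked
  4. C → W ← N ← G → F ← K — W:collider[blocks]; N:chain[blocks]; G:fork[open]; F:collider[open] ⇒ blocked
  5. C → W ← N → F ← K — W:collider[blocks]; N:fork[blocks]; F:collider[open] ⇒ blocked
  6. C → W ← N → K — W:collider[blocks]; N:fork[blocks] ⇒ blocked
All paths are blocked; C ⊥ K | {F, N, V} holds.

Yes — C and K are d-separated given {F, N, V}.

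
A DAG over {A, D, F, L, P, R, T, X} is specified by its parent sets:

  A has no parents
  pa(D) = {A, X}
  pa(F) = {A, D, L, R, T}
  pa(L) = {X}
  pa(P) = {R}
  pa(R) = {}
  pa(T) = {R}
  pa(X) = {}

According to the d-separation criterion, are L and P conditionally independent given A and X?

Yes — L and P are d-separated given {A, X}.

We examine all 6 paths between L and P:
Path 1: L ← X → D → F ← R → P
  X is a fork here and X is conditioned on, so the path is blocked at X.
Path 2: L ← X → D → F ← T ← R → P
  X is a fork here and X is conditioned on, so the path is blocked at X.
Path 3: L ← X → D ← A → F ← R → P
  X is a fork here and X is conditioned on, so the path is blocked at X.
Path 4: L ← X → D ← A → F ← T ← R → P
  X is a fork here and X is conditioned on, so the path is blocked at X.
Path 5: L → F ← R → P
  F is a collider here and neither F nor any of its descendants is conditioned on, so the collider stays closed — the path is blocked at F.
Path 6: L → F ← T ← R → P
  F is a collider here and neither F nor any of its descendants is conditioned on, so the collider stays closed — the path is blocked at F.
All paths are blocked; L ⊥ P | {A, X} holds.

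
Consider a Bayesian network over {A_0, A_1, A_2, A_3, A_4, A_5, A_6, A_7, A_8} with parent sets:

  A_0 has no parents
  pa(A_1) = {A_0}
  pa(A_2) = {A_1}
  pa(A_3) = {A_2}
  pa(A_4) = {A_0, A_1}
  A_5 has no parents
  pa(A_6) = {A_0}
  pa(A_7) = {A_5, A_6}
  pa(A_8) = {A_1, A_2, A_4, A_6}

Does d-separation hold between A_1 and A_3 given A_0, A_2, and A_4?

Enumerating the 6 paths from A_1 to A_3 and testing each for blocking by {A_0, A_2, A_4}:
  1. A_1 → A_2 → A_3 — A_2:chain[blocks] ⇒ blocked
  2. A_1 → A_4 → A_8 ← A_2 → A_3 — A_4:chain[blocks]; A_8:collider[blocks]; A_2:fork[blocks] ⇒ blocked
  3. A_1 → A_4 ← A_0 → A_6 → A_8 ← A_2 → A_3 — A_4:collider[open]; A_0:fork[blocks]; A_6:chain[open]; A_8:collider[blocks]; A_2:fork[blocks] ⇒ blocked
  4. A_1 → A_8 ← A_2 → A_3 — A_8:collider[blocks]; A_2:fork[blocks] ⇒ blocked
  5. A_1 ← A_0 → A_4 → A_8 ← A_2 → A_3 — A_0:fork[blocks]; A_4:chain[blocks]; A_8:collider[blocks]; A_2:fork[blocks] ⇒ blocked
  6. A_1 ← A_0 → A_6 → A_8 ← A_2 → A_3 — A_0:fork[blocks]; A_6:chain[open]; A_8:collider[blocks]; A_2:fork[blocks] ⇒ blocked
Every path is blocked, so A_1 and A_3 are d-separated given {A_0, A_2, A_4}.

Yes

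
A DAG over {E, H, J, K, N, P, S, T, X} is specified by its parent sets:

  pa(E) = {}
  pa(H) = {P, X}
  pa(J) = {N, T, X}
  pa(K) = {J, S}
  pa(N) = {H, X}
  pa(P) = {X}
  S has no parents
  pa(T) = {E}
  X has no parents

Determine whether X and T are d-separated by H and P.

Yes

There are 4 undirected paths between X and T; checking each against the conditioning set {H, P}:
Path 1: X → P → H → N → J ← T
  P is a chain here and P is conditioned on, so the path is blocked at P.
Path 2: X → H → N → J ← T
  H is a chain here and H is conditioned on, so the path is blocked at H.
Path 3: X → N → J ← T
  J is a collider here and neither J nor any of its descendants is conditioned on, so the collider stays closed — the path is blocked at J.
Path 4: X → J ← T
  J is a collider here and neither J nor any of its descendants is conditioned on, so the collider stays closed — the path is blocked at J.
Every path is blocked, so X and T are d-separated given {H, P}.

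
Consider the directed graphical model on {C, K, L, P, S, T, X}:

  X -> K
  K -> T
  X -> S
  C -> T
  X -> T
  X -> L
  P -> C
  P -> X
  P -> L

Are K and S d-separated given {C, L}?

There are 4 undirected paths between K and S; checking each against the conditioning set {C, L}:
  1. K ← X → S — X:fork[open] ⇒ active
  2. K → T ← X → S — T:collider[blocks]; X:fork[open] ⇒ blocked
  3. K → T ← C ← P → L ← X → S — T:collider[blocks]; C:chain[blocks]; P:fork[open]; L:collider[open]; X:fork[open] ⇒ blocked
  4. K → T ← C ← P → X → S — T:collider[blocks]; C:chain[blocks]; P:fork[open]; X:chain[open] ⇒ blocked
Because an active path exists, K and S are not d-separated.

No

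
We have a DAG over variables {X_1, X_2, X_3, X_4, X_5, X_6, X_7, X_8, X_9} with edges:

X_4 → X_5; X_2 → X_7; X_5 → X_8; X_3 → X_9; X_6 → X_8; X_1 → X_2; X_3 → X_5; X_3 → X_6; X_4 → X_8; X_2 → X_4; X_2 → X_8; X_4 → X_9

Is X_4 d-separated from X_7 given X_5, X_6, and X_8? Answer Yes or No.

No — X_4 and X_7 are not d-separated given {X_5, X_6, X_8}.

6 paths connect X_4 and X_7; each must be blocked for d-separation to hold:
  1. X_4 → X_9 ← X_3 → X_5 → X_8 ← X_2 → X_7 — X_9:collider[blocks]; X_3:fork[open]; X_5:chain[blocks]; X_8:collider[open]; X_2:fork[open] ⇒ blocked
  2. X_4 → X_9 ← X_3 → X_6 → X_8 ← X_2 → X_7 — X_9:collider[blocks]; X_3:fork[open]; X_6:chain[blocks]; X_8:collider[open]; X_2:fork[open] ⇒ blocked
  3. X_4 → X_5 ← X_3 → X_6 → X_8 ← X_2 → X_7 — X_5:collider[open]; X_3:fork[open]; X_6:chain[blocks]; X_8:collider[open]; X_2:fork[open] ⇒ blocked
  4. X_4 → X_5 → X_8 ← X_2 → X_7 — X_5:chain[blocks]; X_8:collider[open]; X_2:fork[open] ⇒ blocked
  5. X_4 → X_8 ← X_2 → X_7 — X_8:collider[open]; X_2:fork[open] ⇒ active
  6. X_4 ← X_2 → X_7 — X_2:fork[open] ⇒ active
Because an active path exists, X_4 and X_7 are not d-separated.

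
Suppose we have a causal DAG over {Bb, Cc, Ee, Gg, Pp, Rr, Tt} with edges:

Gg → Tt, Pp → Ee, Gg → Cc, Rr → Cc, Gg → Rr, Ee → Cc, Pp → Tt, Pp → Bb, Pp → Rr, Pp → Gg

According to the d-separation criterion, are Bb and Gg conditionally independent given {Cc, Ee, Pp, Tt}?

We examine all 6 paths between Bb and Gg:
Path 1: Bb ← Pp → Tt ← Gg
  Pp is a fork here and Pp is conditioned on, so the path is blocked at Pp.
Path 2: Bb ← Pp → Gg
  Pp is a fork here and Pp is conditioned on, so the path is blocked at Pp.
Path 3: Bb ← Pp → Rr → Cc ← Gg
  Pp is a fork here and Pp is conditioned on, so the path is blocked at Pp.
Path 4: Bb ← Pp → Rr ← Gg
  Pp is a fork here and Pp is conditioned on, so the path is blocked at Pp.
Path 5: Bb ← Pp → Ee → Cc ← Gg
  Pp is a fork here and Pp is conditioned on, so the path is blocked at Pp.
Path 6: Bb ← Pp → Ee → Cc ← Rr ← Gg
  Pp is a fork here and Pp is conditioned on, so the path is blocked at Pp.
Since every path is blocked, d-separation holds.

Yes — Bb and Gg are d-separated given {Cc, Ee, Pp, Tt}.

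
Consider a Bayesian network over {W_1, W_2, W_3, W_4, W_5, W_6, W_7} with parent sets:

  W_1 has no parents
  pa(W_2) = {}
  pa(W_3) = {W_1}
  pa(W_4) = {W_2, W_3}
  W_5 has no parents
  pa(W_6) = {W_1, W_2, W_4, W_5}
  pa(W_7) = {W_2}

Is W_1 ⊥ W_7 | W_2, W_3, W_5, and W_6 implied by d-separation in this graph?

Yes — W_1 and W_7 are d-separated given {W_2, W_3, W_5, W_6}.

Enumerating the 4 paths from W_1 to W_7 and testing each for blocking by {W_2, W_3, W_5, W_6}:
  1. W_1 → W_3 → W_4 → W_6 ← W_2 → W_7 — W_3:chain[blocks]; W_4:chain[open]; W_6:collider[open]; W_2:fork[blocks] ⇒ blocked
  2. W_1 → W_3 → W_4 ← W_2 → W_7 — W_3:chain[blocks]; W_4:collider[open]; W_2:fork[blocks] ⇒ blocked
  3. W_1 → W_6 ← W_4 ← W_2 → W_7 — W_6:collider[open]; W_4:chain[open]; W_2:fork[blocks] ⇒ blocked
  4. W_1 → W_6 ← W_2 → W_7 — W_6:collider[open]; W_2:fork[blocks] ⇒ blocked
Every path is blocked, so W_1 and W_7 are d-separated given {W_2, W_3, W_5, W_6}.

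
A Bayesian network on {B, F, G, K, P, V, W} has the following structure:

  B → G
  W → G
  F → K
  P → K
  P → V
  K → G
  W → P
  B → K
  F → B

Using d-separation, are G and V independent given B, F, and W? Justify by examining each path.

We examine all 4 paths between G and V:
Path 1: G ← K ← P → V
  K is a chain and K is not conditioned on; P is a fork and P is not conditioned on — no node blocks this path, so it is active.
Path 2: G ← W → P → V
  W is a fork here and W is conditioned on, so the path is blocked at W.
Path 3: G ← B ← F → K ← P → V
  B is a chain here and B is conditioned on, so the path is blocked at B.
Path 4: G ← B → K ← P → V
  B is a fork here and B is conditioned on, so the path is blocked at B.
Because an active path exists, G and V are not d-separated.

No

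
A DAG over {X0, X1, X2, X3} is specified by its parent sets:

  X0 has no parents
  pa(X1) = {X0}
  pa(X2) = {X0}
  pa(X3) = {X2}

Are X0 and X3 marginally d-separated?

Only one path connects X0 and X3:
Path 1: X0 → X2 → X3
  X2 is a chain and X2 is not conditioned on — no node blocks this path, so it is active.
At least one path is unblocked, so d-separation fails.

No — X0 and X3 are not d-separated given ∅.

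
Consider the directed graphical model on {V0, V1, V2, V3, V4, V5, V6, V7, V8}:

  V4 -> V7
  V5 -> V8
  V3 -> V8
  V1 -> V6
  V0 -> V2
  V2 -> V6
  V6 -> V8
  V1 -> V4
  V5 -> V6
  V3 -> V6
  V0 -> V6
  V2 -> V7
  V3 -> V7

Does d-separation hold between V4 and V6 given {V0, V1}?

We examine all 6 paths between V4 and V6:
Path 1: V4 ← V1 → V6
  V1 is a fork here and V1 is conditioned on, so the path is blocked at V1.
Path 2: V4 → V7 ← V2 → V6
  V7 is a collider here and neither V7 nor any of its descendants is conditioned on, so the collider stays closed — the path is blocked at V7.
Path 3: V4 → V7 ← V2 ← V0 → V6
  V7 is a collider here and neither V7 nor any of its descendants is conditioned on, so the collider stays closed — the path is blocked at V7.
Path 4: V4 → V7 ← V3 → V6
  V7 is a collider here and neither V7 nor any of its descendants is conditioned on, so the collider stays closed — the path is blocked at V7.
Path 5: V4 → V7 ← V3 → V8 ← V6
  V7 is a collider here and neither V7 nor any of its descendants is conditioned on, so the collider stays closed — the path is blocked at V7.
Path 6: V4 → V7 ← V3 → V8 ← V5 → V6
  V7 is a collider here and neither V7 nor any of its descendants is conditioned on, so the collider stays closed — the path is blocked at V7.
All paths are blocked; V4 ⊥ V6 | {V0, V1} holds.

Yes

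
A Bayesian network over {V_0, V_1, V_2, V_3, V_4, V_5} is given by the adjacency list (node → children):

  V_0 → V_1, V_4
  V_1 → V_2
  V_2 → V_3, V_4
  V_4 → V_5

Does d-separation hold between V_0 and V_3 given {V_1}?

There are 2 undirected paths between V_0 and V_3; checking each against the conditioning set {V_1}:
Path 1: V_0 → V_1 → V_2 → V_3
  V_1 is a chain here and V_1 is conditioned on, so the path is blocked at V_1.
Path 2: V_0 → V_4 ← V_2 → V_3
  V_4 is a collider here and neither V_4 nor any of its descendants is conditioned on, so the collider stays closed — the path is blocked at V_4.
Every path is blocked, so V_0 and V_3 are d-separated given {V_1}.

Yes — V_0 and V_3 are d-separated given {V_1}.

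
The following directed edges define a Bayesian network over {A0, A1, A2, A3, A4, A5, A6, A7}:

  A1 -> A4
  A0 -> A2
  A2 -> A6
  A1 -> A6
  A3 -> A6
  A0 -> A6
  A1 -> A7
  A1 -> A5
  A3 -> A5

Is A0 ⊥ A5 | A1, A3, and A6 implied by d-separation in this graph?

Enumerating the 4 paths from A0 to A5 and testing each for blocking by {A1, A3, A6}:
  1. A0 → A6 ← A1 → A5 — A6:collider[open]; A1:fork[blocks] ⇒ blocked
  2. A0 → A6 ← A3 → A5 — A6:collider[open]; A3:fork[blocks] ⇒ blocked
  3. A0 → A2 → A6 ← A1 → A5 — A2:chain[open]; A6:collider[open]; A1:fork[blocks] ⇒ blocked
  4. A0 → A2 → A6 ← A3 → A5 — A2:chain[open]; A6:collider[open]; A3:fork[blocks] ⇒ blocked
Every path is blocked, so A0 and A5 are d-separated given {A1, A3, A6}.

Yes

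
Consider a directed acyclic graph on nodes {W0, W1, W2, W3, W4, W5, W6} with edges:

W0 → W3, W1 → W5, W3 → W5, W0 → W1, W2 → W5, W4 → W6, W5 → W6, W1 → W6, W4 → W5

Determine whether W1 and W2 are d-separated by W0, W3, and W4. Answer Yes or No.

We examine all 4 paths between W1 and W2:
  1. W1 → W5 ← W2 — W5:collider[blocks] ⇒ blocked
  2. W1 ← W0 → W3 → W5 ← W2 — W0:fork[blocks]; W3:chain[blocks]; W5:collider[blocks] ⇒ blocked
  3. W1 → W6 ← W4 → W5 ← W2 — W6:collider[blocks]; W4:fork[blocks]; W5:collider[blocks] ⇒ blocked
  4. W1 → W6 ← W5 ← W2 — W6:collider[blocks]; W5:chain[open] ⇒ blocked
Every path is blocked, so W1 and W2 are d-separated given {W0, W3, W4}.

Yes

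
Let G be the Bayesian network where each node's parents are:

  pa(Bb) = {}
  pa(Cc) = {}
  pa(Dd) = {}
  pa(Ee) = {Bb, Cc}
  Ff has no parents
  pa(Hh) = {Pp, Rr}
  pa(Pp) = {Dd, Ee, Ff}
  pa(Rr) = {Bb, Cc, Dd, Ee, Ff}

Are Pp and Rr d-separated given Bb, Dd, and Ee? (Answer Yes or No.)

No — Pp and Rr are not d-separated given {Bb, Dd, Ee}.

6 paths connect Pp and Rr; each must be blocked for d-separation to hold:
Path 1: Pp ← Ff → Rr
  Ff is a fork and Ff is not conditioned on — no node blocks this path, so it is active.
Path 2: Pp → Hh ← Rr
  Hh is a collider here and neither Hh nor any of its descendants is conditioned on, so the collider stays closed — the path is blocked at Hh.
Path 3: Pp ← Ee ← Cc → Rr
  Ee is a chain here and Ee is conditioned on, so the path is blocked at Ee.
Path 4: Pp ← Ee → Rr
  Ee is a fork here and Ee is conditioned on, so the path is blocked at Ee.
Path 5: Pp ← Ee ← Bb → Rr
  Ee is a chain here and Ee is conditioned on, so the path is blocked at Ee.
Path 6: Pp ← Dd → Rr
  Dd is a fork here and Dd is conditioned on, so the path is blocked at Dd.
Because an active path exists, Pp and Rr are not d-separated.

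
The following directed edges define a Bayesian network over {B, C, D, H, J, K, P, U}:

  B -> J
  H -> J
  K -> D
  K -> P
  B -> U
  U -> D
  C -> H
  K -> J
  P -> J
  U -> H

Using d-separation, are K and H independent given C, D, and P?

There are 6 undirected paths between K and H; checking each against the conditioning set {C, D, P}:
  1. K → J ← B → U → H — J:collider[blocks]; B:fork[open]; U:chain[open] ⇒ blocked
  2. K → J ← H — J:collider[blocks] ⇒ blocked
  3. K → P → J ← B → U → H — P:chain[blocks]; J:collider[blocks]; B:fork[open]; U:chain[open] ⇒ blocked
  4. K → P → J ← H — P:chain[blocks]; J:collider[blocks] ⇒ blocked
  5. K → D ← U ← B → J ← H — D:collider[open]; U:chain[open]; B:fork[open]; J:collider[blocks] ⇒ blocked
  6. K → D ← U → H — D:collider[open]; U:fork[open] ⇒ active
Because an active path exists, K and H are not d-separated.

No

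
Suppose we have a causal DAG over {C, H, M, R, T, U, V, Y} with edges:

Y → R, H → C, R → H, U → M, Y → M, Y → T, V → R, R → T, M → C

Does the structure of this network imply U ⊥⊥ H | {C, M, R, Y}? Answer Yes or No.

Enumerating the 3 paths from U to H and testing each for blocking by {C, M, R, Y}:
Path 1: U → M → C ← H
  M is a chain here and M is conditioned on, so the path is blocked at M.
Path 2: U → M ← Y → T ← R → H
  Y is a fork here and Y is conditioned on, so the path is blocked at Y.
Path 3: U → M ← Y → R → H
  Y is a fork here and Y is conditioned on, so the path is blocked at Y.
All paths are blocked; U ⊥ H | {C, M, R, Y} holds.

Yes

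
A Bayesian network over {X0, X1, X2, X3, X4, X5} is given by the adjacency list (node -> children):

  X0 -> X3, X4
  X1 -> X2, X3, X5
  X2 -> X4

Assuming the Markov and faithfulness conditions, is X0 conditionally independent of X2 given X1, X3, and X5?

Yes

Enumerating the 2 paths from X0 to X2 and testing each for blocking by {X1, X3, X5}:
Path 1: X0 → X3 ← X1 → X2
  X1 is a fork here and X1 is conditioned on, so the path is blocked at X1.
Path 2: X0 → X4 ← X2
  X4 is a collider here and neither X4 nor any of its descendants is conditioned on, so the collider stays closed — the path is blocked at X4.
Since every path is blocked, d-separation holds.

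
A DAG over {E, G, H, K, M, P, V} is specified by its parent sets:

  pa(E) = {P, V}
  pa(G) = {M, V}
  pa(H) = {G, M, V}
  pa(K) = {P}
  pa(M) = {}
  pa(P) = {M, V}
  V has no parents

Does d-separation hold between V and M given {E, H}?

No

There are 6 undirected paths between V and M; checking each against the conditioning set {E, H}:
Path 1: V → E ← P ← M
  E is a collider and E is conditioned on, which opens it; P is a chain and P is not conditioned on — no node blocks this path, so it is active.
Path 2: V → H ← M
  H is a collider and H is conditioned on, which opens it — no node blocks this path, so it is active.
Path 3: V → H ← G ← M
  H is a collider and H is conditioned on, which opens it; G is a chain and G is not conditioned on — no node blocks this path, so it is active.
Path 4: V → P ← M
  P is a collider and its descendant E is conditioned on, which opens it — no node blocks this path, so it is active.
Path 5: V → G → H ← M
  G is a chain and G is not conditioned on; H is a collider and H is conditioned on, which opens it — no node blocks this path, so it is active.
Path 6: V → G ← M
  G is a collider and its descendant H is conditioned on, which opens it — no node blocks this path, so it is active.
Since the path V → E ← P ← M is active, V and M are not d-separated given {E, H}.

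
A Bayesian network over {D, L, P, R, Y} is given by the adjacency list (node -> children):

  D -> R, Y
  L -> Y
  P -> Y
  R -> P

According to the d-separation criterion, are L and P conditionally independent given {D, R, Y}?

2 paths connect L and P; each must be blocked for d-separation to hold:
Path 1: L → Y ← D → R → P
  D is a fork here and D is conditioned on, so the path is blocked at D.
Path 2: L → Y ← P
  Y is a collider and Y is conditioned on, which opens it — no node blocks this path, so it is active.
Because an active path exists, L and P are not d-separated.

No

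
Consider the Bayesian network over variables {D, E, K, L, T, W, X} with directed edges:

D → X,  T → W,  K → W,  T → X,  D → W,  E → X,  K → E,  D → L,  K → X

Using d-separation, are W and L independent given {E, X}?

Enumerating the 4 paths from W to L and testing each for blocking by {E, X}:
Path 1: W ← K → E → X ← D → L
  E is a chain here and E is conditioned on, so the path is blocked at E.
Path 2: W ← K → X ← D → L
  K is a fork and K is not conditioned on; X is a collider and X is conditioned on, which opens it; D is a fork and D is not conditioned on — no node blocks this path, so it is active.
Path 3: W ← D → L
  D is a fork and D is not conditioned on — no node blocks this path, so it is active.
Path 4: W ← T → X ← D → L
  T is a fork and T is not conditioned on; X is a collider and X is conditioned on, which opens it; D is a fork and D is not conditioned on — no node blocks this path, so it is active.
At least one path is unblocked, so d-separation fails.

No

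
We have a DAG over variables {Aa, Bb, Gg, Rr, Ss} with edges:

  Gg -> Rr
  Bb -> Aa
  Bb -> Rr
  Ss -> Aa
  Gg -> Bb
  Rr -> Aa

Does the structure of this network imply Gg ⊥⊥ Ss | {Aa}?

4 paths connect Gg and Ss; each must be blocked for d-separation to hold:
  1. Gg → Rr → Aa ← Ss — Rr:chain[open]; Aa:collider[open] ⇒ active
  2. Gg → Rr ← Bb → Aa ← Ss — Rr:collider[open]; Bb:fork[open]; Aa:collider[open] ⇒ active
  3. Gg → Bb → Rr → Aa ← Ss — Bb:chain[open]; Rr:chain[open]; Aa:collider[open] ⇒ active
  4. Gg → Bb → Aa ← Ss — Bb:chain[open]; Aa:collider[open] ⇒ active
At least one path is unblocked, so d-separation fails.

No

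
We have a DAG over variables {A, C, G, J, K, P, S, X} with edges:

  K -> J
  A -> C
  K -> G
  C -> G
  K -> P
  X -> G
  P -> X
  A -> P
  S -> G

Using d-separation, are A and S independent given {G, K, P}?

No

There are 3 undirected paths between A and S; checking each against the conditioning set {G, K, P}:
  1. A → P ← K → G ← S — P:collider[open]; K:fork[blocks]; G:collider[open] ⇒ blocked
  2. A → P → X → G ← S — P:chain[blocks]; X:chain[open]; G:collider[open] ⇒ blocked
  3. A → C → G ← S — C:chain[open]; G:collider[open] ⇒ active
At least one path is unblocked, so d-separation fails.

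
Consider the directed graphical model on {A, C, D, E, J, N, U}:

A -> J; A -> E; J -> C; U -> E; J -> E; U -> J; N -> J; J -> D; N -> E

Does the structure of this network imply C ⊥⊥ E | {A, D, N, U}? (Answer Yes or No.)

No

There are 4 undirected paths between C and E; checking each against the conditioning set {A, D, N, U}:
Path 1: C ← J → E
  J is a fork and J is not conditioned on — no node blocks this path, so it is active.
Path 2: C ← J ← A → E
  A is a fork here and A is conditioned on, so the path is blocked at A.
Path 3: C ← J ← U → E
  U is a fork here and U is conditioned on, so the path is blocked at U.
Path 4: C ← J ← N → E
  N is a fork here and N is conditioned on, so the path is blocked at N.
Since the path C ← J → E is active, C and E are not d-separated given {A, D, N, U}.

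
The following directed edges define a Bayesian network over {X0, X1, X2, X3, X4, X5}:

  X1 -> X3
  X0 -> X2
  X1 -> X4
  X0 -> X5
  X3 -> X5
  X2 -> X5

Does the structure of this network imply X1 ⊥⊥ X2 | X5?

We examine all 2 paths between X1 and X2:
Path 1: X1 → X3 → X5 ← X0 → X2
  X3 is a chain and X3 is not conditioned on; X5 is a collider and X5 is conditioned on, which opens it; X0 is a fork and X0 is not conditioned on — no node blocks this path, so it is active.
Path 2: X1 → X3 → X5 ← X2
  X3 is a chain and X3 is not conditioned on; X5 is a collider and X5 is conditioned on, which opens it — no node blocks this path, so it is active.
Since the path X1 → X3 → X5 ← X0 → X2 is active, X1 and X2 are not d-separated given {X5}.

No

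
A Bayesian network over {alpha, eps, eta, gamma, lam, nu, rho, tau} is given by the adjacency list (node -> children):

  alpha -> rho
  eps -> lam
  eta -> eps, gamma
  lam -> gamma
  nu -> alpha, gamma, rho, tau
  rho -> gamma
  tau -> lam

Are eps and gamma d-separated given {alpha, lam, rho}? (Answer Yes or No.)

No

We examine all 5 paths between eps and gamma:
Path 1: eps ← eta → gamma
  eta is a fork and eta is not conditioned on — no node blocks this path, so it is active.
Path 2: eps → lam → gamma
  lam is a chain here and lam is conditioned on, so the path is blocked at lam.
Path 3: eps → lam ← tau ← nu → alpha → rho → gamma
  alpha is a chain here and alpha is conditioned on, so the path is blocked at alpha.
Path 4: eps → lam ← tau ← nu → gamma
  lam is a collider and lam is conditioned on, which opens it; tau is a chain and tau is not conditioned on; nu is a fork and nu is not conditioned on — no node blocks this path, so it is active.
Path 5: eps → lam ← tau ← nu → rho → gamma
  rho is a chain here and rho is conditioned on, so the path is blocked at rho.
Since the path eps ← eta → gamma is active, eps and gamma are not d-separated given {alpha, lam, rho}.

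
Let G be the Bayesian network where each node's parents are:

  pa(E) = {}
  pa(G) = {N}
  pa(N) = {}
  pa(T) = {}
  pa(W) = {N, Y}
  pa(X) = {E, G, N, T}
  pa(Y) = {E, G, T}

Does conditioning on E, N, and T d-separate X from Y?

6 paths connect X and Y; each must be blocked for d-separation to hold:
Path 1: X ← N → G → Y
  N is a fork here and N is conditioned on, so the path is blocked at N.
Path 2: X ← N → W ← Y
  N is a fork here and N is conditioned on, so the path is blocked at N.
Path 3: X ← G ← N → W ← Y
  N is a fork here and N is conditioned on, so the path is blocked at N.
Path 4: X ← G → Y
  G is a fork and G is not conditioned on — no node blocks this path, so it is active.
Path 5: X ← E → Y
  E is a fork here and E is conditioned on, so the path is blocked at E.
Path 6: X ← T → Y
  T is a fork here and T is conditioned on, so the path is blocked at T.
Because an active path exists, X and Y are not d-separated.

No — X and Y are not d-separated given {E, N, T}.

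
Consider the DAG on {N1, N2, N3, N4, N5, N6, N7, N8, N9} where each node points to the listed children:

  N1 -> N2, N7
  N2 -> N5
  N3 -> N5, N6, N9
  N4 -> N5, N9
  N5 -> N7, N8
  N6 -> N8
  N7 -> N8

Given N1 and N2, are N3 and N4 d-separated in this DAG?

We examine all 5 paths between N3 and N4:
  1. N3 → N9 ← N4 — N9:collider[blocks] ⇒ blocked
  2. N3 → N5 ← N4 — N5:collider[blocks] ⇒ blocked
  3. N3 → N6 → N8 ← N5 ← N4 — N6:chain[open]; N8:collider[blocks]; N5:chain[open] ⇒ blocked
  4. N3 → N6 → N8 ← N7 ← N1 → N2 → N5 ← N4 — N6:chain[open]; N8:collider[blocks]; N7:chain[open]; N1:fork[blocks]; N2:chain[blocks]; N5:collider[blocks] ⇒ blocked
  5. N3 → N6 → N8 ← N7 ← N5 ← N4 — N6:chain[open]; N8:collider[blocks]; N7:chain[open]; N5:chain[open] ⇒ blocked
Every path is blocked, so N3 and N4 are d-separated given {N1, N2}.

Yes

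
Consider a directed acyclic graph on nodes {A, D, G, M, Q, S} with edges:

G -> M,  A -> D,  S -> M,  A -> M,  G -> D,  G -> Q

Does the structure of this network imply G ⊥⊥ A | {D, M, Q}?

There are 2 undirected paths between G and A; checking each against the conditioning set {D, M, Q}:
Path 1: G → M ← A
  M is a collider and M is conditioned on, which opens it — no node blocks this path, so it is active.
Path 2: G → D ← A
  D is a collider and D is conditioned on, which opens it — no node blocks this path, so it is active.
At least one path is unblocked, so d-separation fails.

No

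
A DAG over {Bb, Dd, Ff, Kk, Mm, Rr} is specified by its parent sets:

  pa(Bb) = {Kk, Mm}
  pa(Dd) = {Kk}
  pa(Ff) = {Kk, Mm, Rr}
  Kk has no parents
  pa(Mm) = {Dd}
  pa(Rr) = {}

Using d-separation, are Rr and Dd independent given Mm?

Yes

Enumerating the 4 paths from Rr to Dd and testing each for blocking by {Mm}:
Path 1: Rr → Ff ← Kk → Dd
  Ff is a collider here and neither Ff nor any of its descendants is conditioned on, so the collider stays closed — the path is blocked at Ff.
Path 2: Rr → Ff ← Kk → Bb ← Mm ← Dd
  Ff is a collider here and neither Ff nor any of its descendants is conditioned on, so the collider stays closed — the path is blocked at Ff.
Path 3: Rr → Ff ← Mm ← Dd
  Ff is a collider here and neither Ff nor any of its descendants is conditioned on, so the collider stays closed — the path is blocked at Ff.
Path 4: Rr → Ff ← Mm → Bb ← Kk → Dd
  Ff is a collider here and neither Ff nor any of its descendants is conditioned on, so the collider stays closed — the path is blocked at Ff.
Since every path is blocked, d-separation holds.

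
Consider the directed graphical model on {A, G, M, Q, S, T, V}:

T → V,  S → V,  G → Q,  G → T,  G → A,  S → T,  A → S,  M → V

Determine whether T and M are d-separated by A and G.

Yes

Enumerating the 3 paths from T to M and testing each for blocking by {A, G}:
Path 1: T → V ← M
  V is a collider here and neither V nor any of its descendants is conditioned on, so the collider stays closed — the path is blocked at V.
Path 2: T ← S → V ← M
  V is a collider here and neither V nor any of its descendants is conditioned on, so the collider stays closed — the path is blocked at V.
Path 3: T ← G → A → S → V ← M
  G is a fork here and G is conditioned on, so the path is blocked at G.
Every path is blocked, so T and M are d-separated given {A, G}.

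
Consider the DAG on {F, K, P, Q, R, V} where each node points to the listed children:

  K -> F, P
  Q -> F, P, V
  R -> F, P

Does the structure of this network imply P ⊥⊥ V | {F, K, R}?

3 paths connect P and V; each must be blocked for d-separation to hold:
Path 1: P ← R → F ← Q → V
  R is a fork here and R is conditioned on, so the path is blocked at R.
Path 2: P ← Q → V
  Q is a fork and Q is not conditioned on — no node blocks this path, so it is active.
Path 3: P ← K → F ← Q → V
  K is a fork here and K is conditioned on, so the path is blocked at K.
Since the path P ← Q → V is active, P and V are not d-separated given {F, K, R}.

No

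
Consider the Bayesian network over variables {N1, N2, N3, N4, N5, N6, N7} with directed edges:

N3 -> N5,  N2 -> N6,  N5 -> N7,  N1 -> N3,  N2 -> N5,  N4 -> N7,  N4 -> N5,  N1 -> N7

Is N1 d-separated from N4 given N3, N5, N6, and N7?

We examine all 4 paths between N1 and N4:
  1. N1 → N7 ← N4 — N7:collider[open] ⇒ active
  2. N1 → N7 ← N5 ← N4 — N7:collider[open]; N5:chain[blocks] ⇒ blocked
  3. N1 → N3 → N5 ← N4 — N3:chain[blocks]; N5:collider[open] ⇒ blocked
  4. N1 → N3 → N5 → N7 ← N4 — N3:chain[blocks]; N5:chain[blocks]; N7:collider[open] ⇒ blocked
Because an active path exists, N1 and N4 are not d-separated.

No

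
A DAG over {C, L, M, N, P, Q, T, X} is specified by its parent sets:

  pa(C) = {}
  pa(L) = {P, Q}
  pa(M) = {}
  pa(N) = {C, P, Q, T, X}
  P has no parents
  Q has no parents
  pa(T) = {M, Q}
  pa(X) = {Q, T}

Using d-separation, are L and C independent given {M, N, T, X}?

No — L and C are not d-separated given {M, N, T, X}.

There are 6 undirected paths between L and C; checking each against the conditioning set {M, N, T, X}:
Path 1: L ← Q → X → N ← C
  X is a chain here and X is conditioned on, so the path is blocked at X.
Path 2: L ← Q → X ← T → N ← C
  T is a fork here and T is conditioned on, so the path is blocked at T.
Path 3: L ← Q → N ← C
  Q is a fork and Q is not conditioned on; N is a collider and N is conditioned on, which opens it — no node blocks this path, so it is active.
Path 4: L ← Q → T → X → N ← C
  T is a chain here and T is conditioned on, so the path is blocked at T.
Path 5: L ← Q → T → N ← C
  T is a chain here and T is conditioned on, so the path is blocked at T.
Path 6: L ← P → N ← C
  P is a fork and P is not conditioned on; N is a collider and N is conditioned on, which opens it — no node blocks this path, so it is active.
Because an active path exists, L and C are not d-separated.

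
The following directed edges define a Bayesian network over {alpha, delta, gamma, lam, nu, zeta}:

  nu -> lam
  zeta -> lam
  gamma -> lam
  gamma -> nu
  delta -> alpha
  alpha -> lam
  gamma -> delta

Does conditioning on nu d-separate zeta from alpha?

Yes

There are 3 undirected paths between zeta and alpha; checking each against the conditioning set {nu}:
Path 1: zeta → lam ← gamma → delta → alpha
  lam is a collider here and neither lam nor any of its descendants is conditioned on, so the collider stays closed — the path is blocked at lam.
Path 2: zeta → lam ← nu ← gamma → delta → alpha
  lam is a collider here and neither lam nor any of its descendants is conditioned on, so the collider stays closed — the path is blocked at lam.
Path 3: zeta → lam ← alpha
  lam is a collider here and neither lam nor any of its descendants is conditioned on, so the collider stays closed — the path is blocked at lam.
All paths are blocked; zeta ⊥ alpha | {nu} holds.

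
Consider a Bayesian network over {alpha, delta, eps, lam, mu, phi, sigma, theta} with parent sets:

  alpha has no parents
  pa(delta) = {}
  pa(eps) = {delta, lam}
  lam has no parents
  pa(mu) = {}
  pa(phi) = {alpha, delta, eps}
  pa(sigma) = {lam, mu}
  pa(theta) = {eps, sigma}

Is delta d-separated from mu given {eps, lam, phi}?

There are 4 undirected paths between delta and mu; checking each against the conditioning set {eps, lam, phi}:
Path 1: delta → phi ← eps → theta ← sigma ← mu
  eps is a fork here and eps is conditioned on, so the path is blocked at eps.
Path 2: delta → phi ← eps ← lam → sigma ← mu
  eps is a chain here and eps is conditioned on, so the path is blocked at eps.
Path 3: delta → eps → theta ← sigma ← mu
  eps is a chain here and eps is conditioned on, so the path is blocked at eps.
Path 4: delta → eps ← lam → sigma ← mu
  lam is a fork here and lam is conditioned on, so the path is blocked at lam.
All paths are blocked; delta ⊥ mu | {eps, lam, phi} holds.

Yes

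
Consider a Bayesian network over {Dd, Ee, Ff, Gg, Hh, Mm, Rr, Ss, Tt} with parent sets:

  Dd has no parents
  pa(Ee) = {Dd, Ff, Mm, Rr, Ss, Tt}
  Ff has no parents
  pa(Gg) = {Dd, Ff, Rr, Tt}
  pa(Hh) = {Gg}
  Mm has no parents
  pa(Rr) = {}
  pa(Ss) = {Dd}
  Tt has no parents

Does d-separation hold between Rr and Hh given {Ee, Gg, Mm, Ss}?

There are 5 undirected paths between Rr and Hh; checking each against the conditioning set {Ee, Gg, Mm, Ss}:
Path 1: Rr → Ee ← Dd → Gg → Hh
  Gg is a chain here and Gg is conditioned on, so the path is blocked at Gg.
Path 2: Rr → Ee ← Tt → Gg → Hh
  Gg is a chain here and Gg is conditioned on, so the path is blocked at Gg.
Path 3: Rr → Ee ← Ff → Gg → Hh
  Gg is a chain here and Gg is conditioned on, so the path is blocked at Gg.
Path 4: Rr → Ee ← Ss ← Dd → Gg → Hh
  Ss is a chain here and Ss is conditioned on, so the path is blocked at Ss.
Path 5: Rr → Gg → Hh
  Gg is a chain here and Gg is conditioned on, so the path is blocked at Gg.
Every path is blocked, so Rr and Hh are d-separated given {Ee, Gg, Mm, Ss}.

Yes — Rr and Hh are d-separated given {Ee, Gg, Mm, Ss}.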